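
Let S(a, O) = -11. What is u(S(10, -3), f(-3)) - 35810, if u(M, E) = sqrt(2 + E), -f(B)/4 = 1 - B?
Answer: -35810 + I*sqrt(14) ≈ -35810.0 + 3.7417*I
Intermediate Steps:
f(B) = -4 + 4*B (f(B) = -4*(1 - B) = -4 + 4*B)
u(S(10, -3), f(-3)) - 35810 = sqrt(2 + (-4 + 4*(-3))) - 35810 = sqrt(2 + (-4 - 12)) - 35810 = sqrt(2 - 16) - 35810 = sqrt(-14) - 35810 = I*sqrt(14) - 35810 = -35810 + I*sqrt(14)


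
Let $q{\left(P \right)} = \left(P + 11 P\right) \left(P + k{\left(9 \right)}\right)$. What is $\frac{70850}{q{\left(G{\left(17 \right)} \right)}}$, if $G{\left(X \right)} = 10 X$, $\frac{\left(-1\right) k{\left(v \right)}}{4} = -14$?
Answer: $\frac{7085}{46104} \approx 0.15367$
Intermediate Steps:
$k{\left(v \right)} = 56$ ($k{\left(v \right)} = \left(-4\right) \left(-14\right) = 56$)
$q{\left(P \right)} = 12 P \left(56 + P\right)$ ($q{\left(P \right)} = \left(P + 11 P\right) \left(P + 56\right) = 12 P \left(56 + P\right)$)
$\frac{70850}{q{\left(G{\left(17 \right)} \right)}} = \frac{70850}{12 \cdot 10 \cdot 17 \left(56 + 10 \cdot 17\right)} = \frac{70850}{12 \cdot 170 \left(56 + 170\right)} = \frac{70850}{12 \cdot 170 \cdot 226} = \frac{70850}{461040} = 70850 \cdot \frac{1}{461040} = \frac{7085}{46104}$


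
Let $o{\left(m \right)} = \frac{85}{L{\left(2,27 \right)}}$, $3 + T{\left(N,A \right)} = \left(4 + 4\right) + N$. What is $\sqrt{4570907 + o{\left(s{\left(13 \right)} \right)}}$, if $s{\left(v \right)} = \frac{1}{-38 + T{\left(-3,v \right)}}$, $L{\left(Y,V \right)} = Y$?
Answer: $\frac{\sqrt{18283798}}{2} \approx 2138.0$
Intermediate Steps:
$T{\left(N,A \right)} = 5 + N$ ($T{\left(N,A \right)} = -3 + \left(\left(4 + 4\right) + N\right) = -3 + \left(8 + N\right) = 5 + N$)
$s{\left(v \right)} = - \frac{1}{36}$ ($s{\left(v \right)} = \frac{1}{-38 + \left(5 - 3\right)} = \frac{1}{-38 + 2} = \frac{1}{-36} = - \frac{1}{36}$)
$o{\left(m \right)} = \frac{85}{2}$
$\sqrt{4570907 + o{\left(s{\left(13 \right)} \right)}} = \sqrt{4570907 + \frac{85}{2}} = \sqrt{\frac{9141899}{2}} = \frac{\sqrt{18283798}}{2}$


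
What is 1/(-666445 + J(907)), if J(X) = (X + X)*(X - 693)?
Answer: -1/278249 ≈ -3.5939e-6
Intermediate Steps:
J(X) = 2*X*(-693 + X) (J(X) = (2*X)*(-693 + X) = 2*X*(-693 + X))
1/(-666445 + J(907)) = 1/(-666445 + 2*907*(-693 + 907)) = 1/(-666445 + 2*907*214) = 1/(-666445 + 388196) = 1/(-278249) = -1/278249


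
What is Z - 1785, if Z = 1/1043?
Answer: -1861754/1043 ≈ -1785.0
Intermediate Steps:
Z = 1/1043 ≈ 0.00095877
Z - 1785 = 1/1043 - 1785 = -1861754/1043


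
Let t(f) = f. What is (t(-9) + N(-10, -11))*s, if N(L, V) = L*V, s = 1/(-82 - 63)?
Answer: -101/145 ≈ -0.69655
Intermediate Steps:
s = -1/145 (s = 1/(-145) = -1/145 ≈ -0.0068966)
(t(-9) + N(-10, -11))*s = (-9 - 10*(-11))*(-1/145) = (-9 + 110)*(-1/145) = 101*(-1/145) = -101/145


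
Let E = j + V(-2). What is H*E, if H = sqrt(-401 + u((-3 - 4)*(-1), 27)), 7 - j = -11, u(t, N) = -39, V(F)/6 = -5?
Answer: -24*I*sqrt(110) ≈ -251.71*I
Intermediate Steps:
V(F) = -30 (V(F) = 6*(-5) = -30)
j = 18 (j = 7 - 1*(-11) = 7 + 11 = 18)
H = 2*I*sqrt(110) (H = sqrt(-401 - 39) = sqrt(-440) = 2*I*sqrt(110) ≈ 20.976*I)
E = -12 (E = 18 - 30 = -12)
H*E = (2*I*sqrt(110))*(-12) = -24*I*sqrt(110)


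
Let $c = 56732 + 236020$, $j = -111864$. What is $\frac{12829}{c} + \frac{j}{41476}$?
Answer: $- \frac{8054078531}{3035545488} \approx -2.6533$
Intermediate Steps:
$c = 292752$
$\frac{12829}{c} + \frac{j}{41476} = \frac{12829}{292752} - \frac{111864}{41476} = 12829 \cdot \frac{1}{292752} - \frac{27966}{10369} = \frac{12829}{292752} - \frac{27966}{10369} = - \frac{8054078531}{3035545488}$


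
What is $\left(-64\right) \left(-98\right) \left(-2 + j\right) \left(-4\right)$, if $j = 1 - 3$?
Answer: $100352$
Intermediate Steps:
$j = -2$ ($j = 1 - 3 = -2$)
$\left(-64\right) \left(-98\right) \left(-2 + j\right) \left(-4\right) = \left(-64\right) \left(-98\right) \left(-2 - 2\right) \left(-4\right) = 6272 \left(\left(-4\right) \left(-4\right)\right) = 6272 \cdot 16 = 100352$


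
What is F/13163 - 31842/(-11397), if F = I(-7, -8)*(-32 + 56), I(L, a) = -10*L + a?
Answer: 5012586/1724353 ≈ 2.9069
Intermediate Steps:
I(L, a) = a - 10*L
F = 1488 (F = (-8 - 10*(-7))*(-32 + 56) = (-8 + 70)*24 = 62*24 = 1488)
F/13163 - 31842/(-11397) = 1488/13163 - 31842/(-11397) = 1488*(1/13163) - 31842*(-1/11397) = 1488/13163 + 366/131 = 5012586/1724353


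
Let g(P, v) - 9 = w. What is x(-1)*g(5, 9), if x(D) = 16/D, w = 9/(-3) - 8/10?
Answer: -416/5 ≈ -83.200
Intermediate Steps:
w = -19/5 (w = 9*(-1/3) - 8*1/10 = -3 - 4/5 = -19/5 ≈ -3.8000)
g(P, v) = 26/5 (g(P, v) = 9 - 19/5 = 26/5)
x(-1)*g(5, 9) = (16/(-1))*(26/5) = (16*(-1))*(26/5) = -16*26/5 = -416/5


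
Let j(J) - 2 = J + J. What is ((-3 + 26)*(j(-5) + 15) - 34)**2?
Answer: 16129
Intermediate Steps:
j(J) = 2 + 2*J (j(J) = 2 + (J + J) = 2 + 2*J)
((-3 + 26)*(j(-5) + 15) - 34)**2 = ((-3 + 26)*((2 + 2*(-5)) + 15) - 34)**2 = (23*((2 - 10) + 15) - 34)**2 = (23*(-8 + 15) - 34)**2 = (23*7 - 34)**2 = (161 - 34)**2 = 127**2 = 16129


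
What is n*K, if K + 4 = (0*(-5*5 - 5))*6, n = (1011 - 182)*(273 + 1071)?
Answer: -4456704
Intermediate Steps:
n = 1114176 (n = 829*1344 = 1114176)
K = -4 (K = -4 + (0*(-5*5 - 5))*6 = -4 + (0*(-25 - 5))*6 = -4 + (0*(-30))*6 = -4 + 0*6 = -4 + 0 = -4)
n*K = 1114176*(-4) = -4456704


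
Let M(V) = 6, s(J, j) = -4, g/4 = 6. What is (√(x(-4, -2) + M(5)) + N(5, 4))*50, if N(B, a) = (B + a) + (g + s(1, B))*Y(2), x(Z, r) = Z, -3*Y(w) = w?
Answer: -650/3 + 50*√2 ≈ -145.96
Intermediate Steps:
g = 24 (g = 4*6 = 24)
Y(w) = -w/3
N(B, a) = -40/3 + B + a (N(B, a) = (B + a) + (24 - 4)*(-⅓*2) = (B + a) + 20*(-⅔) = (B + a) - 40/3 = -40/3 + B + a)
(√(x(-4, -2) + M(5)) + N(5, 4))*50 = (√(-4 + 6) + (-40/3 + 5 + 4))*50 = (√2 - 13/3)*50 = (-13/3 + √2)*50 = -650/3 + 50*√2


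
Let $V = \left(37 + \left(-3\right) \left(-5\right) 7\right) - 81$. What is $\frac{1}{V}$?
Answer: $\frac{1}{61} \approx 0.016393$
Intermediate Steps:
$V = 61$ ($V = \left(37 + 15 \cdot 7\right) - 81 = \left(37 + 105\right) - 81 = 142 - 81 = 61$)
$\frac{1}{V} = \frac{1}{61}$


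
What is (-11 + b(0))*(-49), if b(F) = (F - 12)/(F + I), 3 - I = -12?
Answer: 2891/5 ≈ 578.20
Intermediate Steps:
I = 15 (I = 3 - 1*(-12) = 3 + 12 = 15)
b(F) = (-12 + F)/(15 + F) (b(F) = (F - 12)/(F + 15) = (-12 + F)/(15 + F))
(-11 + b(0))*(-49) = (-11 + (-12 + 0)/(15 + 0))*(-49) = (-11 - 12/15)*(-49) = (-11 + (1/15)*(-12))*(-49) = (-11 - ⅘)*(-49) = -59/5*(-49) = 2891/5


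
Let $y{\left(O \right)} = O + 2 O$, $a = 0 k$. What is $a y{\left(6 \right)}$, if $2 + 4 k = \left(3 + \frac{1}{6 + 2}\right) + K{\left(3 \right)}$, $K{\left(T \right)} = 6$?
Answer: $0$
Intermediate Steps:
$k = \frac{57}{32}$ ($k = - \frac{1}{2} + \frac{\left(3 + \frac{1}{6 + 2}\right) + 6}{4} = - \frac{1}{2} + \frac{\left(3 + \frac{1}{8}\right) + 6}{4} = - \frac{1}{2} + \frac{\frac{25}{8} + 6}{4} = - \frac{1}{2} + \frac{1}{4} \cdot \frac{73}{8} = - \frac{1}{2} + \frac{73}{32} = \frac{57}{32} \approx 1.7813$)
$a = 0$ ($a = 0 \cdot \frac{57}{32} = 0$)
$y{\left(O \right)} = 3 O$
$a y{\left(6 \right)} = 0 \cdot 3 \cdot 6 = 0 \cdot 18 = 0$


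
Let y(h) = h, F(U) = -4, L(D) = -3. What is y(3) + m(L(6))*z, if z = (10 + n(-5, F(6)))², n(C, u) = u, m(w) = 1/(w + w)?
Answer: -3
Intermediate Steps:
m(w) = 1/(2*w)
z = 36 (z = (10 - 4)² = 6² = 36)
y(3) + m(L(6))*z = 3 + ((½)/(-3))*36 = 3 + ((½)*(-⅓))*36 = 3 - ⅙*36 = 3 - 6 = -3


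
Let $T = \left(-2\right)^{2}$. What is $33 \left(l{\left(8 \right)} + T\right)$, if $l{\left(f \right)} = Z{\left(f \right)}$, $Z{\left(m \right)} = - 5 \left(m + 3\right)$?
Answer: $-1683$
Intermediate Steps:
$Z{\left(m \right)} = -15 - 5 m$ ($Z{\left(m \right)} = - 5 \left(3 + m\right) = -15 - 5 m$)
$l{\left(f \right)} = -15 - 5 f$
$T = 4$
$33 \left(l{\left(8 \right)} + T\right) = 33 \left(\left(-15 - 40\right) + 4\right) = 33 \left(-55 + 4\right) = 33 \left(-51\right) = -1683$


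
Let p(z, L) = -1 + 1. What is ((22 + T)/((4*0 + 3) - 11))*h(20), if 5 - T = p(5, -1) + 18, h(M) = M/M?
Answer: -9/8 ≈ -1.1250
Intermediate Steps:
p(z, L) = 0
h(M) = 1
T = -13 (T = 5 - (0 + 18) = 5 - 1*18 = 5 - 18 = -13)
((22 + T)/((4*0 + 3) - 11))*h(20) = ((22 - 13)/((4*0 + 3) - 11))*1 = (9/((0 + 3) - 11))*1 = (9/(3 - 11))*1 = (9/(-8))*1 = (9*(-⅛))*1 = -9/8*1 = -9/8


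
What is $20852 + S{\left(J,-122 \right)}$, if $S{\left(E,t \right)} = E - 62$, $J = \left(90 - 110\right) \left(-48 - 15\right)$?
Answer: $22050$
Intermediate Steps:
$J = 1260$ ($J = \left(-20\right) \left(-63\right) = 1260$)
$S{\left(E,t \right)} = -62 + E$
$20852 + S{\left(J,-122 \right)} = 20852 + \left(-62 + 1260\right) = 20852 + 1198 = 22050$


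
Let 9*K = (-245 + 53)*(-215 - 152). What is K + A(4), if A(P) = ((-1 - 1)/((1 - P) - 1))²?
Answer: 93955/12 ≈ 7829.6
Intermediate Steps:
K = 23488/3 (K = ((-245 + 53)*(-215 - 152))/9 = (-192*(-367))/9 = (⅑)*70464 = 23488/3 ≈ 7829.3)
A(P) = 4/P² (A(P) = (-2*(-1/P))² = (-(-2)/P)² = (2/P)² = 4/P²)
K + A(4) = 23488/3 + 4/4² = 23488/3 + 4*(1/16) = 23488/3 + ¼ = 93955/12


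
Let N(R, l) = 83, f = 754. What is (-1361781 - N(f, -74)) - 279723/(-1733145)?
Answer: -786769167519/577715 ≈ -1.3619e+6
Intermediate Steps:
(-1361781 - N(f, -74)) - 279723/(-1733145) = (-1361781 - 1*83) - 279723/(-1733145) = (-1361781 - 83) - 279723*(-1/1733145) = -1361864 + 93241/577715 = -786769167519/577715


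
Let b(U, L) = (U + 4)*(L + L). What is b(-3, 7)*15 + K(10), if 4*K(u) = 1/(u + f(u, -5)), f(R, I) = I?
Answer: 4201/20 ≈ 210.05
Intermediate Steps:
b(U, L) = 2*L*(4 + U) (b(U, L) = (4 + U)*(2*L) = 2*L*(4 + U))
K(u) = 1/(4*(-5 + u)) (K(u) = 1/(4*(u - 5)) = 1/(4*(-5 + u)))
b(-3, 7)*15 + K(10) = (2*7*(4 - 3))*15 + 1/(4*(-5 + 10)) = (2*7*1)*15 + (1/4)/5 = 14*15 + (1/4)*(1/5) = 210 + 1/20 = 4201/20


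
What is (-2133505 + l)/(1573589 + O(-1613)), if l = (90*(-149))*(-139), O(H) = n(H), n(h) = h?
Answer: -269515/1571976 ≈ -0.17145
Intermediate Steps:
O(H) = H
l = 1863990 (l = -13410*(-139) = 1863990)
(-2133505 + l)/(1573589 + O(-1613)) = (-2133505 + 1863990)/(1573589 - 1613) = -269515/1571976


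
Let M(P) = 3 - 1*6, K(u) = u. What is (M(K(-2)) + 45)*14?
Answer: 588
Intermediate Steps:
M(P) = -3 (M(P) = 3 - 6 = -3)
(M(K(-2)) + 45)*14 = (-3 + 45)*14 = 42*14 = 588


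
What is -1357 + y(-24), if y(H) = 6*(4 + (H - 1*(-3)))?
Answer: -1459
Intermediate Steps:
y(H) = 42 + 6*H (y(H) = 6*(4 + (H + 3)) = 6*(4 + (3 + H)) = 6*(7 + H) = 42 + 6*H)
-1357 + y(-24) = -1357 + (42 + 6*(-24)) = -1357 + (42 - 144) = -1357 - 102 = -1459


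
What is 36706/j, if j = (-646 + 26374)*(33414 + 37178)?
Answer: 18353/908095488 ≈ 2.0210e-5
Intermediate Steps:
j = 1816190976 (j = 25728*70592 = 1816190976)
36706/j = 36706/1816190976 = 36706*(1/1816190976) = 18353/908095488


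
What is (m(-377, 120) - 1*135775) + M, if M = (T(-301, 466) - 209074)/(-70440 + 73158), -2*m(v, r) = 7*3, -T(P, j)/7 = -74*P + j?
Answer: -369433243/2718 ≈ -1.3592e+5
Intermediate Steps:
T(P, j) = -7*j + 518*P (T(P, j) = -7*(-74*P + j) = -7*(j - 74*P) = -7*j + 518*P)
m(v, r) = -21/2 (m(v, r) = -7*3/2 = -½*21 = -21/2)
M = -184127/1359 (M = ((-7*466 + 518*(-301)) - 209074)/(-70440 + 73158) = ((-3262 - 155918) - 209074)/2718 = (-159180 - 209074)*(1/2718) = -368254*1/2718 = -184127/1359 ≈ -135.49)
(m(-377, 120) - 1*135775) + M = (-21/2 - 1*135775) - 184127/1359 = (-21/2 - 135775) - 184127/1359 = -271571/2 - 184127/1359 = -369433243/2718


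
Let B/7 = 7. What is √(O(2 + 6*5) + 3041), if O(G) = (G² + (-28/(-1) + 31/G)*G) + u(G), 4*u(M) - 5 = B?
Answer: √20022/2 ≈ 70.750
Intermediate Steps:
B = 49 (B = 7*7 = 49)
u(M) = 27/2 (u(M) = 5/4 + (¼)*49 = 5/4 + 49/4 = 27/2)
O(G) = 27/2 + G² + G*(28 + 31/G) (O(G) = (G² + (-28/(-1) + 31/G)*G) + 27/2 = (G² + (-28*(-1) + 31/G)*G) + 27/2 = (G² + (28 + 31/G)*G) + 27/2 = (G² + G*(28 + 31/G)) + 27/2 = 27/2 + G² + G*(28 + 31/G))
√(O(2 + 6*5) + 3041) = √((89/2 + (2 + 6*5)² + 28*(2 + 6*5)) + 3041) = √((89/2 + (2 + 30)² + 28*(2 + 30)) + 3041) = √((89/2 + 32² + 28*32) + 3041) = √((89/2 + 1024 + 896) + 3041) = √(3929/2 + 3041) = √(10011/2) = √20022/2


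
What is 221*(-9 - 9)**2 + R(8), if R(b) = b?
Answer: 71612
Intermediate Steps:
221*(-9 - 9)**2 + R(8) = 221*(-9 - 9)**2 + 8 = 221*(-18)**2 + 8 = 221*324 + 8 = 71604 + 8 = 71612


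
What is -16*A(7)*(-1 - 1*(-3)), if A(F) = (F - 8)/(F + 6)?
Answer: 32/13 ≈ 2.4615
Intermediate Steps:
A(F) = (-8 + F)/(6 + F)
-16*A(7)*(-1 - 1*(-3)) = -16*(-8 + 7)/(6 + 7)*(-1 - 1*(-3)) = -16*-1/13*(-1 + 3) = -16*(1/13)*(-1)*2 = -(-16)*2/13 = -16*(-2/13) = 32/13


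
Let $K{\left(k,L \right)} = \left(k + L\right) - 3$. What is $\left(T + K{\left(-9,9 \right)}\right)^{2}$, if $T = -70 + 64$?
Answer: $81$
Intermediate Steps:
$K{\left(k,L \right)} = -3 + L + k$ ($K{\left(k,L \right)} = \left(L + k\right) - 3 = -3 + L + k$)
$T = -6$
$\left(T + K{\left(-9,9 \right)}\right)^{2} = \left(-6 - 3\right)^{2} = \left(-9\right)^{2} = 81$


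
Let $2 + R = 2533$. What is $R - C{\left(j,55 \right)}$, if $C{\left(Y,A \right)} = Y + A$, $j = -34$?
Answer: $2510$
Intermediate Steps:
$R = 2531$ ($R = -2 + 2533 = 2531$)
$C{\left(Y,A \right)} = A + Y$
$R - C{\left(j,55 \right)} = 2531 - \left(55 - 34\right) = 2531 - 21 = 2510$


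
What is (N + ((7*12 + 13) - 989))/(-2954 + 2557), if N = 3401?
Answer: -2509/397 ≈ -6.3199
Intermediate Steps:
(N + ((7*12 + 13) - 989))/(-2954 + 2557) = (3401 + ((7*12 + 13) - 989))/(-2954 + 2557) = (3401 + ((84 + 13) - 989))/(-397) = (3401 + (97 - 989))*(-1/397) = (3401 - 892)*(-1/397) = 2509*(-1/397) = -2509/397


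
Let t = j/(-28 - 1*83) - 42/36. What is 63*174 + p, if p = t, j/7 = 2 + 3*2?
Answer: 2433193/222 ≈ 10960.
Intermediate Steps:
j = 56 (j = 7*(2 + 3*2) = 7*(2 + 6) = 7*8 = 56)
t = -371/222 (t = 56/(-28 - 1*83) - 42/36 = 56/(-28 - 83) - 42*1/36 = 56/(-111) - 7/6 = 56*(-1/111) - 7/6 = -56/111 - 7/6 = -371/222 ≈ -1.6712)
p = -371/222 ≈ -1.6712
63*174 + p = 63*174 - 371/222 = 10962 - 371/222 = 2433193/222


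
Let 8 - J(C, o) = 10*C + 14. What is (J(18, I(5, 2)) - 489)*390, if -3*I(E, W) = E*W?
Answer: -263250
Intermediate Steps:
I(E, W) = -E*W/3
J(C, o) = -6 - 10*C (J(C, o) = 8 - (10*C + 14) = 8 - (14 + 10*C) = 8 + (-14 - 10*C) = -6 - 10*C)
(J(18, I(5, 2)) - 489)*390 = ((-6 - 10*18) - 489)*390 = ((-6 - 180) - 489)*390 = (-186 - 489)*390 = -675*390 = -263250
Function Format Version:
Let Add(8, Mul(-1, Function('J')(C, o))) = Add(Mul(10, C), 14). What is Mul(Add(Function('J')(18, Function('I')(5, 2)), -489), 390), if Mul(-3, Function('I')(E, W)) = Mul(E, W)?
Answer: -263250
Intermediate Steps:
Function('I')(E, W) = Mul(Rational(-1, 3), E, W) (Function('I')(E, W) = Mul(Rational(-1, 3), Mul(E, W)) = Mul(Rational(-1, 3), E, W))
Function('J')(C, o) = Add(-6, Mul(-10, C)) (Function('J')(C, o) = Add(8, Mul(-1, Add(Mul(10, C), 14))) = Add(8, Mul(-1, Add(14, Mul(10, C)))) = Add(8, Add(-14, Mul(-10, C))) = Add(-6, Mul(-10, C)))
Mul(Add(Function('J')(18, Function('I')(5, 2)), -489), 390) = Mul(Add(Add(-6, Mul(-10, 18)), -489), 390) = Mul(Add(Add(-6, -180), -489), 390) = Mul(Add(-186, -489), 390) = Mul(-675, 390) = -263250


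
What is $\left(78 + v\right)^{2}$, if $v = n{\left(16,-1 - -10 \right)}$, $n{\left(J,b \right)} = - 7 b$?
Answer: $225$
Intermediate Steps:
$v = -63$ ($v = - 7 \left(-1 - -10\right) = - 7 \left(-1 + 10\right) = \left(-7\right) 9 = -63$)
$\left(78 + v\right)^{2} = \left(78 - 63\right)^{2} = 15^{2} = 225$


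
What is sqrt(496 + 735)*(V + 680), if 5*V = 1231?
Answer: 4631*sqrt(1231)/5 ≈ 32496.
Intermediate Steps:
V = 1231/5 (V = (1/5)*1231 = 1231/5 ≈ 246.20)
sqrt(496 + 735)*(V + 680) = sqrt(496 + 735)*(1231/5 + 680) = sqrt(1231)*(4631/5) = 4631*sqrt(1231)/5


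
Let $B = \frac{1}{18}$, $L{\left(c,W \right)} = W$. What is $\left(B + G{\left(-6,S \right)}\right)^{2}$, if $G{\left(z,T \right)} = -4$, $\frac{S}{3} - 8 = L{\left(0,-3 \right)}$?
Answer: $\frac{5041}{324} \approx 15.559$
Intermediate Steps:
$S = 15$ ($S = 24 + 3 \left(-3\right) = 24 - 9 = 15$)
$B = \frac{1}{18} \approx 0.055556$
$\left(B + G{\left(-6,S \right)}\right)^{2} = \left(\frac{1}{18} - 4\right)^{2} = \left(- \frac{71}{18}\right)^{2} = \frac{5041}{324}$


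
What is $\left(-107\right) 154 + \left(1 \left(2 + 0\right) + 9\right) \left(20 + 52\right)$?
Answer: $-15686$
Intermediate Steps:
$\left(-107\right) 154 + \left(1 \left(2 + 0\right) + 9\right) \left(20 + 52\right) = -16478 + \left(1 \cdot 2 + 9\right) 72 = -16478 + \left(2 + 9\right) 72 = -16478 + 11 \cdot 72 = -16478 + 792 = -15686$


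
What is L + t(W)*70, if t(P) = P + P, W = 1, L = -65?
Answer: 75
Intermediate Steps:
t(P) = 2*P
L + t(W)*70 = -65 + (2*1)*70 = -65 + 2*70 = -65 + 140 = 75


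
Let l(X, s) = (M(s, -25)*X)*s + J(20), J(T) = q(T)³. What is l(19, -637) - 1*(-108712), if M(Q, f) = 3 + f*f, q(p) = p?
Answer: -7483972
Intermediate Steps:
M(Q, f) = 3 + f²
J(T) = T³
l(X, s) = 8000 + 628*X*s (l(X, s) = ((3 + (-25)²)*X)*s + 20³ = ((3 + 625)*X)*s + 8000 = (628*X)*s + 8000 = 628*X*s + 8000 = 8000 + 628*X*s)
l(19, -637) - 1*(-108712) = (8000 + 628*19*(-637)) - 1*(-108712) = (8000 - 7600684) + 108712 = -7592684 + 108712 = -7483972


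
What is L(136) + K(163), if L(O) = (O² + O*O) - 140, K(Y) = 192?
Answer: 37044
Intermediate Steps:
L(O) = -140 + 2*O² (L(O) = (O² + O²) - 140 = 2*O² - 140 = -140 + 2*O²)
L(136) + K(163) = (-140 + 2*136²) + 192 = (-140 + 2*18496) + 192 = (-140 + 36992) + 192 = 36852 + 192 = 37044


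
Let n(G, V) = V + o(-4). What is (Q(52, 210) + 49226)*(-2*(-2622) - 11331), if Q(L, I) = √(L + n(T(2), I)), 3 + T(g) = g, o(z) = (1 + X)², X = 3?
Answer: -299638662 - 6087*√278 ≈ -2.9974e+8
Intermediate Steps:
o(z) = 16 (o(z) = (1 + 3)² = 4² = 16)
T(g) = -3 + g
n(G, V) = 16 + V (n(G, V) = V + 16 = 16 + V)
Q(L, I) = √(16 + I + L) (Q(L, I) = √(L + (16 + I)) = √(16 + I + L))
(Q(52, 210) + 49226)*(-2*(-2622) - 11331) = (√(16 + 210 + 52) + 49226)*(-2*(-2622) - 11331) = (√278 + 49226)*(5244 - 11331) = (49226 + √278)*(-6087) = -299638662 - 6087*√278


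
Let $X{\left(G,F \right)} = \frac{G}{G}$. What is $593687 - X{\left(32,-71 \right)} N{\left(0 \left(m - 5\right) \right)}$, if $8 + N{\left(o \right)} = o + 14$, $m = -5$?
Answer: $593681$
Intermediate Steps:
$X{\left(G,F \right)} = 1$
$N{\left(o \right)} = 6 + o$ ($N{\left(o \right)} = -8 + \left(o + 14\right) = -8 + \left(14 + o\right) = 6 + o$)
$593687 - X{\left(32,-71 \right)} N{\left(0 \left(m - 5\right) \right)} = 593687 - 1 \left(6 + 0 \left(-5 - 5\right)\right) = 593687 - 1 \left(6 + 0 \left(-10\right)\right) = 593687 - 1 \left(6 + 0\right) = 593687 - 1 \cdot 6 = 593687 - 6 = 593681$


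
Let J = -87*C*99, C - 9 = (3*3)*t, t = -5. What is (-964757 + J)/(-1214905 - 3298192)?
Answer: 654689/4513097 ≈ 0.14506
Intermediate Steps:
C = -36 (C = 9 + (3*3)*(-5) = 9 + 9*(-5) = 9 - 45 = -36)
J = 310068 (J = -87*(-36)*99 = 3132*99 = 310068)
(-964757 + J)/(-1214905 - 3298192) = (-964757 + 310068)/(-1214905 - 3298192) = -654689/(-4513097) = -654689*(-1/4513097) = 654689/4513097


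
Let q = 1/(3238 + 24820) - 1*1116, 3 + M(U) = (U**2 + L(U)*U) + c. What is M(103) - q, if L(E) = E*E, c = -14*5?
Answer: 30986665981/28058 ≈ 1.1044e+6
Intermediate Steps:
c = -70
L(E) = E**2
M(U) = -73 + U**2 + U**3 (M(U) = -3 + ((U**2 + U**2*U) - 70) = -3 + ((U**2 + U**3) - 70) = -3 + (-70 + U**2 + U**3) = -73 + U**2 + U**3)
q = -31312727/28058 (q = 1/28058 - 1116 = -31312727/28058 ≈ -1116.0)
M(103) - q = (-73 + 103**2 + 103**3) - 1*(-31312727/28058) = (-73 + 10609 + 1092727) + 31312727/28058 = 1103263 + 31312727/28058 = 30986665981/28058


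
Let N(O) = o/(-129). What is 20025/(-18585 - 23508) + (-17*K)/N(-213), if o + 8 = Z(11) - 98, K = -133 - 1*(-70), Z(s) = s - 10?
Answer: 30758858/23385 ≈ 1315.3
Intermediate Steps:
Z(s) = -10 + s
K = -63 (K = -133 + 70 = -63)
o = -105 (o = -8 + ((-10 + 11) - 98) = -8 + (1 - 98) = -8 - 97 = -105)
N(O) = 35/43 (N(O) = -105/(-129) = -105*(-1/129) = 35/43)
20025/(-18585 - 23508) + (-17*K)/N(-213) = 20025/(-18585 - 23508) + (-17*(-63))/(35/43) = 20025/(-42093) + 1071*(43/35) = 20025*(-1/42093) + 6579/5 = -2225/4677 + 6579/5 = 30758858/23385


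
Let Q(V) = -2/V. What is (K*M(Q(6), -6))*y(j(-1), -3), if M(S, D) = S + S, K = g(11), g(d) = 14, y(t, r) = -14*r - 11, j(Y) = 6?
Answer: -868/3 ≈ -289.33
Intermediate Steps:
y(t, r) = -11 - 14*r
K = 14
M(S, D) = 2*S
(K*M(Q(6), -6))*y(j(-1), -3) = (14*(2*(-2/6)))*(-11 - 14*(-3)) = (14*(2*(-2*⅙)))*(-11 + 42) = (14*(2*(-⅓)))*31 = (14*(-⅔))*31 = -28/3*31 = -868/3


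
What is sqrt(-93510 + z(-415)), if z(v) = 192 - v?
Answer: I*sqrt(92903) ≈ 304.8*I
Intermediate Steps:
sqrt(-93510 + z(-415)) = sqrt(-93510 + (192 - 1*(-415))) = sqrt(-93510 + (192 + 415)) = sqrt(-93510 + 607) = sqrt(-92903) = I*sqrt(92903)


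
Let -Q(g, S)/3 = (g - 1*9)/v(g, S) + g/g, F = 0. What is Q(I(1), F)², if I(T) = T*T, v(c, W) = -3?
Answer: 121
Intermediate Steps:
I(T) = T²
Q(g, S) = -12 + g (Q(g, S) = -3*((g - 1*9)/(-3) + g/g) = -3*((g - 9)*(-⅓) + 1) = -3*((-9 + g)*(-⅓) + 1) = -3*((3 - g/3) + 1) = -3*(4 - g/3) = -12 + g)
Q(I(1), F)² = (-12 + 1²)² = (-12 + 1)² = (-11)² = 121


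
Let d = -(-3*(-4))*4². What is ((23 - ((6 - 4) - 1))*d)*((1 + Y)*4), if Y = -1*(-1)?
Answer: -33792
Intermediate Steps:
Y = 1
d = -192 (d = -12*16 = -1*192 = -192)
((23 - ((6 - 4) - 1))*d)*((1 + Y)*4) = ((23 - ((6 - 4) - 1))*(-192))*((1 + 1)*4) = ((23 - (2 - 1))*(-192))*(2*4) = ((23 - 1*1)*(-192))*8 = ((23 - 1)*(-192))*8 = (22*(-192))*8 = -4224*8 = -33792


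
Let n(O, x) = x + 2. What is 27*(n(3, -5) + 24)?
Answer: 567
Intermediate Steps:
n(O, x) = 2 + x
27*(n(3, -5) + 24) = 27*((2 - 5) + 24) = 27*(-3 + 24) = 27*21 = 567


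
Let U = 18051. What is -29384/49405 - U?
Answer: -891839039/49405 ≈ -18052.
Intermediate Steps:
-29384/49405 - U = -29384/49405 - 1*18051 = -29384*1/49405 - 18051 = -29384/49405 - 18051 = -891839039/49405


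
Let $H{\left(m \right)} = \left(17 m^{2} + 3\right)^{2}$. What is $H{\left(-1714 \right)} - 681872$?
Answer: $2494256801544353$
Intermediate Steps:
$H{\left(m \right)} = \left(3 + 17 m^{2}\right)^{2}$
$H{\left(-1714 \right)} - 681872 = \left(3 + 17 \left(-1714\right)^{2}\right)^{2} - 681872 = \left(3 + 17 \cdot 2937796\right)^{2} - 681872 = \left(3 + 49942532\right)^{2} - 681872 = 49942535^{2} - 681872 = 2494256802226225 - 681872 = 2494256801544353$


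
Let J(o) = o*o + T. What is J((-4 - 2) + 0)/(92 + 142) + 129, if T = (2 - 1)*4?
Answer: 15113/117 ≈ 129.17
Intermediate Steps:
T = 4 (T = 1*4 = 4)
J(o) = 4 + o**2 (J(o) = o*o + 4 = o**2 + 4 = 4 + o**2)
J((-4 - 2) + 0)/(92 + 142) + 129 = (4 + ((-4 - 2) + 0)**2)/(92 + 142) + 129 = (4 + (-6 + 0)**2)/234 + 129 = (4 + (-6)**2)/234 + 129 = (4 + 36)/234 + 129 = (1/234)*40 + 129 = 20/117 + 129 = 15113/117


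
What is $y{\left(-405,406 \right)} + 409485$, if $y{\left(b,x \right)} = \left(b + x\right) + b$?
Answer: $409081$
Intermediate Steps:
$y{\left(b,x \right)} = x + 2 b$
$y{\left(-405,406 \right)} + 409485 = \left(406 + 2 \left(-405\right)\right) + 409485 = \left(406 - 810\right) + 409485 = -404 + 409485 = 409081$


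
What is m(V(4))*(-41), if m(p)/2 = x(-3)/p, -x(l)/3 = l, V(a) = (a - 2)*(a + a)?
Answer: -369/8 ≈ -46.125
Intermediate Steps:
V(a) = 2*a*(-2 + a) (V(a) = (-2 + a)*(2*a) = 2*a*(-2 + a))
x(l) = -3*l
m(p) = 18/p (m(p) = 2*((-3*(-3))/p) = 2*(9/p) = 18/p)
m(V(4))*(-41) = (18/((2*4*(-2 + 4))))*(-41) = (18/((2*4*2)))*(-41) = (18/16)*(-41) = (18*(1/16))*(-41) = (9/8)*(-41) = -369/8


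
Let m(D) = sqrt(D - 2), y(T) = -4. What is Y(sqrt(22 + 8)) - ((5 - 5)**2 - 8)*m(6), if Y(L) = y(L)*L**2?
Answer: -104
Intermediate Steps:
m(D) = sqrt(-2 + D)
Y(L) = -4*L**2
Y(sqrt(22 + 8)) - ((5 - 5)**2 - 8)*m(6) = -4*(sqrt(22 + 8))**2 - ((5 - 5)**2 - 8)*sqrt(-2 + 6) = -4*(sqrt(30))**2 - (0**2 - 8)*sqrt(4) = -4*30 - (0 - 8)*2 = -120 - (-8)*2 = -120 - 1*(-16) = -120 + 16 = -104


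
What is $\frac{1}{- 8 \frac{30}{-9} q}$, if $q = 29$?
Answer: $\frac{3}{2320} \approx 0.0012931$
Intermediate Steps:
$\frac{1}{- 8 \frac{30}{-9} q} = \frac{1}{- 8 \frac{30}{-9} \cdot 29} = \frac{1}{- 8 \cdot 30 \left(- \frac{1}{9}\right) 29} = \frac{1}{\left(-8\right) \left(- \frac{10}{3}\right) 29} = \frac{1}{\frac{80}{3} \cdot 29} = \frac{1}{\frac{2320}{3}} = \frac{3}{2320}$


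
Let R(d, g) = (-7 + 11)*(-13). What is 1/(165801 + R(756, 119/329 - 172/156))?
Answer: 1/165749 ≈ 6.0332e-6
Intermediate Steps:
R(d, g) = -52 (R(d, g) = 4*(-13) = -52)
1/(165801 + R(756, 119/329 - 172/156)) = 1/(165801 - 52) = 1/165749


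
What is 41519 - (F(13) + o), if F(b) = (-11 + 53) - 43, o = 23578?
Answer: 17942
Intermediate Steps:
F(b) = -1 (F(b) = 42 - 43 = -1)
41519 - (F(13) + o) = 41519 - (-1 + 23578) = 41519 - 1*23577 = 41519 - 23577 = 17942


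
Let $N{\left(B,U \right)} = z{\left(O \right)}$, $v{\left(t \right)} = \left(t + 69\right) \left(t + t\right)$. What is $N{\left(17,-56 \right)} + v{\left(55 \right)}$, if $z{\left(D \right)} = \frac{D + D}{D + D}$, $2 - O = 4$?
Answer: $13641$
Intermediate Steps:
$O = -2$ ($O = 2 - 4 = -2$)
$v{\left(t \right)} = 2 t \left(69 + t\right)$ ($v{\left(t \right)} = \left(69 + t\right) 2 t = 2 t \left(69 + t\right)$)
$z{\left(D \right)} = 1$ ($z{\left(D \right)} = \frac{2 D}{2 D} = 2 D \frac{1}{2 D} = 1$)
$N{\left(B,U \right)} = 1$
$N{\left(17,-56 \right)} + v{\left(55 \right)} = 1 + 2 \cdot 55 \left(69 + 55\right) = 1 + 2 \cdot 55 \cdot 124 = 1 + 13640 = 13641$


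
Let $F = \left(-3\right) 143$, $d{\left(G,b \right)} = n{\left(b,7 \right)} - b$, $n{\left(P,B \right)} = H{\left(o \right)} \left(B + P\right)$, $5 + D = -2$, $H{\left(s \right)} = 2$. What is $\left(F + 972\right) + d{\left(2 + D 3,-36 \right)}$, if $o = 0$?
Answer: $521$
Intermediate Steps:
$D = -7$ ($D = -5 - 2 = -7$)
$n{\left(P,B \right)} = 2 B + 2 P$ ($n{\left(P,B \right)} = 2 \left(B + P\right) = 2 B + 2 P$)
$d{\left(G,b \right)} = 14 + b$ ($d{\left(G,b \right)} = \left(2 \cdot 7 + 2 b\right) - b = \left(14 + 2 b\right) - b = 14 + b$)
$F = -429$
$\left(F + 972\right) + d{\left(2 + D 3,-36 \right)} = \left(-429 + 972\right) + \left(14 - 36\right) = 543 - 22 = 521$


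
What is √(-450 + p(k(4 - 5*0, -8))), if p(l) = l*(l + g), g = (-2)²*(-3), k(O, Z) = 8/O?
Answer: I*√470 ≈ 21.679*I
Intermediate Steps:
g = -12 (g = 4*(-3) = -12)
p(l) = l*(-12 + l) (p(l) = l*(l - 12) = l*(-12 + l))
√(-450 + p(k(4 - 5*0, -8))) = √(-450 + (8/(4 - 5*0))*(-12 + 8/(4 - 5*0))) = √(-450 + (8/(4 + 0))*(-12 + 8/(4 + 0))) = √(-450 + (8/4)*(-12 + 8/4)) = √(-450 + (8*(¼))*(-12 + 8*(¼))) = √(-450 + 2*(-12 + 2)) = √(-450 + 2*(-10)) = √(-450 - 20) = √(-470) = I*√470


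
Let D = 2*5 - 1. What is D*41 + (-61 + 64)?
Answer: 372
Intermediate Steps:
D = 9 (D = 10 - 1 = 9)
D*41 + (-61 + 64) = 9*41 + (-61 + 64) = 369 + 3 = 372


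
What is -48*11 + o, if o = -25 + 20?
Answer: -533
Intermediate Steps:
o = -5
-48*11 + o = -48*11 - 5 = -528 - 5 = -533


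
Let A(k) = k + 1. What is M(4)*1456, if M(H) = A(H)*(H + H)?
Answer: 58240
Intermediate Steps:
A(k) = 1 + k
M(H) = 2*H*(1 + H) (M(H) = (1 + H)*(H + H) = (1 + H)*(2*H) = 2*H*(1 + H))
M(4)*1456 = (2*4*(1 + 4))*1456 = (2*4*5)*1456 = 40*1456 = 58240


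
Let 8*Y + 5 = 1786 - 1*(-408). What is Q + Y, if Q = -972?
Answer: -5587/8 ≈ -698.38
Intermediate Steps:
Y = 2189/8 (Y = -5/8 + (1786 - 1*(-408))/8 = -5/8 + (1786 + 408)/8 = -5/8 + (1/8)*2194 = -5/8 + 1097/4 = 2189/8 ≈ 273.63)
Q + Y = -972 + 2189/8 = -5587/8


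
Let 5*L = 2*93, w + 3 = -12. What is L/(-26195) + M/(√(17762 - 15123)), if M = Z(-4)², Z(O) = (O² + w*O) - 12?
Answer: -6/4225 + 4096*√2639/2639 ≈ 79.732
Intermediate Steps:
w = -15 (w = -3 - 12 = -15)
L = 186/5 (L = (2*93)/5 = (⅕)*186 = 186/5 ≈ 37.200)
Z(O) = -12 + O² - 15*O (Z(O) = (O² - 15*O) - 12 = -12 + O² - 15*O)
M = 4096 (M = (-12 + (-4)² - 15*(-4))² = (-12 + 16 + 60)² = 64² = 4096)
L/(-26195) + M/(√(17762 - 15123)) = (186/5)/(-26195) + 4096/(√(17762 - 15123)) = (186/5)*(-1/26195) + 4096/(√2639) = -6/4225 + 4096*(√2639/2639) = -6/4225 + 4096*√2639/2639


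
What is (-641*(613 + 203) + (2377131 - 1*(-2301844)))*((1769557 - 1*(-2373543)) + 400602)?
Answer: 18883257472138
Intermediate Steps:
(-641*(613 + 203) + (2377131 - 1*(-2301844)))*((1769557 - 1*(-2373543)) + 400602) = (-641*816 + (2377131 + 2301844))*((1769557 + 2373543) + 400602) = (-523056 + 4678975)*(4143100 + 400602) = 4155919*4543702 = 18883257472138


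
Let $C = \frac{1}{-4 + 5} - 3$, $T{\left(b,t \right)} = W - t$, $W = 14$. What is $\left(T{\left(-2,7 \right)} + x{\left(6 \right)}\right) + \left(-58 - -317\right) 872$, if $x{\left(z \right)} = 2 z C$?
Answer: $225831$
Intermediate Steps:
$T{\left(b,t \right)} = 14 - t$
$C = -2$ ($C = 1^{-1} - 3 = 1 - 3 = -2$)
$x{\left(z \right)} = - 4 z$ ($x{\left(z \right)} = 2 z \left(-2\right) = - 4 z$)
$\left(T{\left(-2,7 \right)} + x{\left(6 \right)}\right) + \left(-58 - -317\right) 872 = \left(\left(14 - 7\right) - 24\right) + \left(-58 - -317\right) 872 = \left(\left(14 - 7\right) - 24\right) + \left(-58 + 317\right) 872 = \left(7 - 24\right) + 259 \cdot 872 = -17 + 225848 = 225831$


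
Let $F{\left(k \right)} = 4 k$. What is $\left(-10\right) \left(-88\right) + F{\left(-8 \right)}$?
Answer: $848$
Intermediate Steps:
$\left(-10\right) \left(-88\right) + F{\left(-8 \right)} = \left(-10\right) \left(-88\right) + 4 \left(-8\right) = 880 - 32 = 848$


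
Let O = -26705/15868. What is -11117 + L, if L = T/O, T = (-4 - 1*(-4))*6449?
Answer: -11117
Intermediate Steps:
O = -26705/15868 (O = -26705*1/15868 = -26705/15868 ≈ -1.6829)
T = 0 (T = (-4 + 4)*6449 = 0*6449 = 0)
L = 0 (L = 0/(-26705/15868) = 0*(-15868/26705) = 0)
-11117 + L = -11117 + 0 = -11117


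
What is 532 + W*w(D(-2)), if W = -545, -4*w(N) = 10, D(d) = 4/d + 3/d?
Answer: 3789/2 ≈ 1894.5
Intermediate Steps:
D(d) = 7/d
w(N) = -5/2 (w(N) = -¼*10 = -5/2)
532 + W*w(D(-2)) = 532 - 545*(-5/2) = 532 + 2725/2 = 3789/2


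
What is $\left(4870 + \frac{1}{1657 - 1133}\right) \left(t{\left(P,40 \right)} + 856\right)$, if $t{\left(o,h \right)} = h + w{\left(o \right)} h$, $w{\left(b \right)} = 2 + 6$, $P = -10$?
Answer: $\frac{775771824}{131} \approx 5.9219 \cdot 10^{6}$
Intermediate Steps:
$w{\left(b \right)} = 8$
$t{\left(o,h \right)} = 9 h$ ($t{\left(o,h \right)} = h + 8 h = 9 h$)
$\left(4870 + \frac{1}{1657 - 1133}\right) \left(t{\left(P,40 \right)} + 856\right) = \left(4870 + \frac{1}{1657 - 1133}\right) \left(9 \cdot 40 + 856\right) = \left(4870 + \frac{1}{524}\right) \left(360 + 856\right) = \left(4870 + \frac{1}{524}\right) 1216 = \frac{2551881}{524} \cdot 1216 = \frac{775771824}{131}$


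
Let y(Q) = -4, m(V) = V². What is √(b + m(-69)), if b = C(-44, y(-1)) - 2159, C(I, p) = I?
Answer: √2558 ≈ 50.577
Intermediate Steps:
b = -2203 (b = -44 - 2159 = -2203)
√(b + m(-69)) = √(-2203 + (-69)²) = √(-2203 + 4761) = √2558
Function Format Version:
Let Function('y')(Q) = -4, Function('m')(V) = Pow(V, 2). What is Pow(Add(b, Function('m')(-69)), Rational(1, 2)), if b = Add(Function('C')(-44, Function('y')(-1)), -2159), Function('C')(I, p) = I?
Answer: Pow(2558, Rational(1, 2)) ≈ 50.577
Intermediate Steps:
b = -2203 (b = Add(-44, -2159) = -2203)
Pow(Add(b, Function('m')(-69)), Rational(1, 2)) = Pow(Add(-2203, Pow(-69, 2)), Rational(1, 2)) = Pow(Add(-2203, 4761), Rational(1, 2)) = Pow(2558, Rational(1, 2))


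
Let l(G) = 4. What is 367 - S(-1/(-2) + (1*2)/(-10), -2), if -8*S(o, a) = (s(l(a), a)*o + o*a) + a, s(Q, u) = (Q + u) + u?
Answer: 14667/40 ≈ 366.67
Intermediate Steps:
s(Q, u) = Q + 2*u
S(o, a) = -a/8 - a*o/8 - o*(4 + 2*a)/8 (S(o, a) = -(((4 + 2*a)*o + o*a) + a)/8 = -((o*(4 + 2*a) + a*o) + a)/8 = -((a*o + o*(4 + 2*a)) + a)/8 = -(a + a*o + o*(4 + 2*a))/8 = -a/8 - a*o/8 - o*(4 + 2*a)/8)
367 - S(-1/(-2) + (1*2)/(-10), -2) = 367 - (-(-1/(-2) + (1*2)/(-10))/2 - ⅛*(-2) - 3/8*(-2)*(-1/(-2) + (1*2)/(-10))) = 367 - (-(-1*(-½) + 2*(-⅒))/2 + ¼ - 3/8*(-2)*(-1*(-½) + 2*(-⅒))) = 367 - (-(½ - ⅕)/2 + ¼ - 3/8*(-2)*(½ - ⅕)) = 367 - (-½*3/10 + ¼ - 3/8*(-2)*3/10) = 367 - (-3/20 + ¼ + 9/40) = 367 - 1*13/40 = 367 - 13/40 = 14667/40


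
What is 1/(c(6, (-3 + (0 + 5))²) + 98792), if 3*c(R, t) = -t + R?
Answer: 3/296378 ≈ 1.0122e-5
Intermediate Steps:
c(R, t) = -t/3 + R/3 (c(R, t) = (-t + R)/3 = (R - t)/3 = -t/3 + R/3)
1/(c(6, (-3 + (0 + 5))²) + 98792) = 1/((-(-3 + (0 + 5))²/3 + (⅓)*6) + 98792) = 1/((-(-3 + 5)²/3 + 2) + 98792) = 1/((-⅓*2² + 2) + 98792) = 1/((-⅓*4 + 2) + 98792) = 1/((-4/3 + 2) + 98792) = 1/(⅔ + 98792) = 1/(296378/3) = 3/296378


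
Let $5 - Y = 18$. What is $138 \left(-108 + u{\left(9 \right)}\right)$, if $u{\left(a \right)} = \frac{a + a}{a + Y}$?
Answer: $-15525$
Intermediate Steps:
$Y = -13$ ($Y = 5 - 18 = -13$)
$u{\left(a \right)} = \frac{2 a}{-13 + a}$ ($u{\left(a \right)} = \frac{a + a}{a - 13} = \frac{2 a}{-13 + a}$)
$138 \left(-108 + u{\left(9 \right)}\right) = 138 \left(-108 + 2 \cdot 9 \frac{1}{-13 + 9}\right) = 138 \left(-108 + 2 \cdot 9 \frac{1}{-4}\right) = 138 \left(-108 + 2 \cdot 9 \left(- \frac{1}{4}\right)\right) = 138 \left(-108 - \frac{9}{2}\right) = 138 \left(- \frac{225}{2}\right) = -15525$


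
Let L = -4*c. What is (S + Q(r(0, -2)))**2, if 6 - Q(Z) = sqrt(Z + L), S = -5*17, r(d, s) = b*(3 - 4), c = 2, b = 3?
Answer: (79 + I*sqrt(11))**2 ≈ 6230.0 + 524.03*I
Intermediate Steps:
r(d, s) = -3 (r(d, s) = 3*(3 - 4) = 3*(-1) = -3)
L = -8 (L = -4*2 = -8)
S = -85
Q(Z) = 6 - sqrt(-8 + Z) (Q(Z) = 6 - sqrt(Z - 8) = 6 - sqrt(-8 + Z))
(S + Q(r(0, -2)))**2 = (-85 + (6 - sqrt(-8 - 3)))**2 = (-85 + (6 - sqrt(-11)))**2 = (-85 + (6 - I*sqrt(11)))**2 = (-79 - I*sqrt(11))**2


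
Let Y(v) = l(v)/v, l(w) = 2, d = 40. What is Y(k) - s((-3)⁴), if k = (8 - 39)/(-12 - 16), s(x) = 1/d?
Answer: 2209/1240 ≈ 1.7815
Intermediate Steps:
s(x) = 1/40
k = 31/28 (k = -31/(-28) = -31*(-1/28) = 31/28 ≈ 1.1071)
Y(v) = 2/v
Y(k) - s((-3)⁴) = 2/(31/28) - 1*1/40 = 2*(28/31) - 1/40 = 56/31 - 1/40 = 2209/1240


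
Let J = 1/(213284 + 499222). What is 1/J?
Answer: 712506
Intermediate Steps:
J = 1/712506 ≈ 1.4035e-6
1/J = 1/(1/712506) = 712506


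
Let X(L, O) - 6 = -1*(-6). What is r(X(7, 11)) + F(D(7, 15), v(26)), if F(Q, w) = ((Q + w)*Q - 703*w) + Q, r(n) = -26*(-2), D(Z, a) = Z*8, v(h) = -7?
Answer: 7773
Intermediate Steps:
D(Z, a) = 8*Z
X(L, O) = 12 (X(L, O) = 6 - 1*(-6) = 6 + 6 = 12)
r(n) = 52
F(Q, w) = Q - 703*w + Q*(Q + w) (F(Q, w) = (Q*(Q + w) - 703*w) + Q = (-703*w + Q*(Q + w)) + Q = Q - 703*w + Q*(Q + w))
r(X(7, 11)) + F(D(7, 15), v(26)) = 52 + (8*7 + (8*7)² - 703*(-7) + (8*7)*(-7)) = 52 + (56 + 56² + 4921 + 56*(-7)) = 52 + (56 + 3136 + 4921 - 392) = 52 + 7721 = 7773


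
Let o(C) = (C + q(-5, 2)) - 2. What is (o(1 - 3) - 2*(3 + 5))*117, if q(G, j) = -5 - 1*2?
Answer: -3159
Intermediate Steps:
q(G, j) = -7 (q(G, j) = -5 - 2 = -7)
o(C) = -9 + C (o(C) = (C - 7) - 2 = (-7 + C) - 2 = -9 + C)
(o(1 - 3) - 2*(3 + 5))*117 = ((-9 + (1 - 3)) - 2*(3 + 5))*117 = ((-9 - 2) - 2*8)*117 = (-11 - 16)*117 = -27*117 = -3159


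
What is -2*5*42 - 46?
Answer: -466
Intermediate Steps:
-2*5*42 - 46 = -10*42 - 46 = -420 - 46 = -466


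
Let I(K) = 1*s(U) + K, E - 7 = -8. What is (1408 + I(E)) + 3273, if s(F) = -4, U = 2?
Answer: 4676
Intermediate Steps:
E = -1 (E = 7 - 8 = -1)
I(K) = -4 + K (I(K) = 1*(-4) + K = -4 + K)
(1408 + I(E)) + 3273 = (1408 + (-4 - 1)) + 3273 = (1408 - 5) + 3273 = 1403 + 3273 = 4676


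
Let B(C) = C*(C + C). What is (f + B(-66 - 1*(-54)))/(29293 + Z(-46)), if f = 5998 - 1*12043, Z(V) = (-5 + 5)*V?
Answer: -5757/29293 ≈ -0.19653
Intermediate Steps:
Z(V) = 0 (Z(V) = 0*V = 0)
B(C) = 2*C² (B(C) = C*(2*C) = 2*C²)
f = -6045 (f = 5998 - 12043 = -6045)
(f + B(-66 - 1*(-54)))/(29293 + Z(-46)) = (-6045 + 2*(-66 - 1*(-54))²)/(29293 + 0) = (-6045 + 2*(-66 + 54)²)/29293 = (-6045 + 2*(-12)²)*(1/29293) = (-6045 + 2*144)*(1/29293) = (-6045 + 288)*(1/29293) = -5757*1/29293 = -5757/29293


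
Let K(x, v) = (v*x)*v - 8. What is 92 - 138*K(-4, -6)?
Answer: 21068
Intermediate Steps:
K(x, v) = -8 + x*v² (K(x, v) = x*v² - 8 = -8 + x*v²)
92 - 138*K(-4, -6) = 92 - 138*(-8 - 4*(-6)²) = 92 - 138*(-8 - 4*36) = 92 - 138*(-8 - 144) = 92 - 138*(-152) = 92 + 20976 = 21068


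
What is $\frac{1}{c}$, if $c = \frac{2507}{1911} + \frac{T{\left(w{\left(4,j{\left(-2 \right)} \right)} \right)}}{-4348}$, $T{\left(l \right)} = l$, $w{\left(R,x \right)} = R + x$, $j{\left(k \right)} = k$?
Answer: $\frac{4154514}{5448307} \approx 0.76253$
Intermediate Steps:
$c = \frac{5448307}{4154514}$ ($c = \frac{2507}{1911} + \frac{4 - 2}{-4348} = 2507 \cdot \frac{1}{1911} + 2 \left(- \frac{1}{4348}\right) = \frac{2507}{1911} - \frac{1}{2174} = \frac{5448307}{4154514} \approx 1.3114$)
$\frac{1}{c} = \frac{1}{\frac{5448307}{4154514}} = \frac{4154514}{5448307}$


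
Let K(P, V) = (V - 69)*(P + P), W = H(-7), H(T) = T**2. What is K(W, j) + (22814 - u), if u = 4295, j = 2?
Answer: 11953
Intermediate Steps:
W = 49 (W = (-7)**2 = 49)
K(P, V) = 2*P*(-69 + V) (K(P, V) = (-69 + V)*(2*P) = 2*P*(-69 + V))
K(W, j) + (22814 - u) = 2*49*(-69 + 2) + (22814 - 1*4295) = 2*49*(-67) + (22814 - 4295) = -6566 + 18519 = 11953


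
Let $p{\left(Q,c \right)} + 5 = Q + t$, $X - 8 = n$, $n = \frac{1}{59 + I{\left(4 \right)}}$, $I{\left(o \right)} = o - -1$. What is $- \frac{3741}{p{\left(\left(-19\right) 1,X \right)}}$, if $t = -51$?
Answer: $\frac{1247}{25} \approx 49.88$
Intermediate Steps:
$I{\left(o \right)} = 1 + o$ ($I{\left(o \right)} = o + 1 = 1 + o$)
$n = \frac{1}{64}$ ($n = \frac{1}{59 + \left(1 + 4\right)} = \frac{1}{59 + 5} = \frac{1}{64} \approx 0.015625$)
$X = \frac{513}{64}$ ($X = 8 + \frac{1}{64} = \frac{513}{64} \approx 8.0156$)
$p{\left(Q,c \right)} = -56 + Q$ ($p{\left(Q,c \right)} = -5 + \left(Q - 51\right) = -5 + \left(-51 + Q\right) = -56 + Q$)
$- \frac{3741}{p{\left(\left(-19\right) 1,X \right)}} = - \frac{3741}{-56 - 19} = - \frac{3741}{-75} = \left(-3741\right) \left(- \frac{1}{75}\right) = \frac{1247}{25}$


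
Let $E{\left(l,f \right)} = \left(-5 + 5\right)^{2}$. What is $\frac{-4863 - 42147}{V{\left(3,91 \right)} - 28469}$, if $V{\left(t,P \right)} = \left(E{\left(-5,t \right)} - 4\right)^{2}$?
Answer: $\frac{47010}{28453} \approx 1.6522$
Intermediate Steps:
$E{\left(l,f \right)} = 0$ ($E{\left(l,f \right)} = 0^{2} = 0$)
$V{\left(t,P \right)} = 16$ ($V{\left(t,P \right)} = \left(0 - 4\right)^{2} = \left(-4\right)^{2} = 16$)
$\frac{-4863 - 42147}{V{\left(3,91 \right)} - 28469} = \frac{-4863 - 42147}{16 - 28469} = - \frac{47010}{-28453} = \left(-47010\right) \left(- \frac{1}{28453}\right) = \frac{47010}{28453}$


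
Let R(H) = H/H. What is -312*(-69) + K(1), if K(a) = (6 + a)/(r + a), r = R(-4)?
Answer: 43063/2 ≈ 21532.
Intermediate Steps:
R(H) = 1
r = 1
K(a) = (6 + a)/(1 + a)
-312*(-69) + K(1) = -312*(-69) + (6 + 1)/(1 + 1) = 21528 + 7/2 = 43063/2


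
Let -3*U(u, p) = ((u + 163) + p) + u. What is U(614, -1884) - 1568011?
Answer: -4703540/3 ≈ -1.5678e+6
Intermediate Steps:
U(u, p) = -163/3 - 2*u/3 - p/3 (U(u, p) = -(((u + 163) + p) + u)/3 = -(((163 + u) + p) + u)/3 = -((163 + p + u) + u)/3 = -(163 + p + 2*u)/3 = -163/3 - 2*u/3 - p/3)
U(614, -1884) - 1568011 = (-163/3 - ⅔*614 - ⅓*(-1884)) - 1568011 = (-163/3 - 1228/3 + 628) - 1568011 = 493/3 - 1568011 = -4703540/3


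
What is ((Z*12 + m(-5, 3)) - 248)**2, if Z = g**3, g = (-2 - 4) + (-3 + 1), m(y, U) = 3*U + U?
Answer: 40704400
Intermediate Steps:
m(y, U) = 4*U
g = -8 (g = -6 - 2 = -8)
Z = -512 (Z = (-8)**3 = -512)
((Z*12 + m(-5, 3)) - 248)**2 = ((-512*12 + 4*3) - 248)**2 = ((-6144 + 12) - 248)**2 = (-6132 - 248)**2 = (-6380)**2 = 40704400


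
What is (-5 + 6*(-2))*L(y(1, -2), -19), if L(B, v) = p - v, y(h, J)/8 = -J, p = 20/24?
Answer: -2023/6 ≈ -337.17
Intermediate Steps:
p = 5/6 (p = 20*(1/24) = 5/6 ≈ 0.83333)
y(h, J) = -8*J (y(h, J) = 8*(-J) = -8*J)
L(B, v) = 5/6 - v
(-5 + 6*(-2))*L(y(1, -2), -19) = (-5 + 6*(-2))*(5/6 - 1*(-19)) = (-5 - 12)*(5/6 + 19) = -17*119/6 = -2023/6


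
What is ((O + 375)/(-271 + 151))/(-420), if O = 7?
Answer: 191/25200 ≈ 0.0075794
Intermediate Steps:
((O + 375)/(-271 + 151))/(-420) = ((7 + 375)/(-271 + 151))/(-420) = (382/(-120))*(-1/420) = (382*(-1/120))*(-1/420) = -191/60*(-1/420) = 191/25200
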